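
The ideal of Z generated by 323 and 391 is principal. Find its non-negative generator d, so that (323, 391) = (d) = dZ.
In the PID Z, (a, b) is generated by gcd(a, b). Compute gcd(391, 323) with the extended Euclidean algorithm, tracking rows (r, s, t) with s·391 + t·323 = r:
  row A: (391, 1, 0)   [1·391 + 0·323 = 391]
  row B: (323, 0, 1)   [0·391 + 1·323 = 323]
  391 = 1·323 + 68   → row C = row A − 1·row B = (68, 1, −1)   [check: 1·391 − 1·323 = 68]
  323 = 4·68 + 51   → row D = row B − 4·row C = (51, −4, 5)   [check: −4·391 + 5·323 = 51]
  68 = 1·51 + 17   → row E = row C − 1·row D = (17, 5, −6)   [check: 5·391 − 6·323 = 17]
  51 = 3·17 + 0   → remainder 0, stop. gcd = 17 (last nonzero row E).
So gcd(323, 391) = 17, with Bézout identity 5·391 − 6·323 = 17. Containment (⊇): the Bézout identity exhibits 17 as an element of (323, 391), giving (17) ⊆ (323, 391). Containment (⊆): since 17 | 323 and 17 | 391 (323 = 17·19, 391 = 17·23), every Z-linear combination of 323 and 391 is divisible by 17, so (323, 391) ⊆ (17). Therefore (323, 391) = (17), d = 17.

Final answer: (323, 391) = (17); d = 17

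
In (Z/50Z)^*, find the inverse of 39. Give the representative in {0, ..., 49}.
Apply the extended Euclidean algorithm to (50, 39), tracking rows (r, s, t) with s·50 + t·39 = r. Each division r_prev = q·r_cur + r_new produces the new row as (previous row) − q·(current row):
  row A: (50, 1, 0)   [1·50 + 0·39 = 50]
  row B: (39, 0, 1)   [0·50 + 1·39 = 39]
  50 = 1·39 + 11   → row C = row A − 1·row B = (11, 1, −1)   [check: 1·50 − 1·39 = 11]
  39 = 3·11 + 6   → row D = row B − 3·row C = (6, −3, 4)   [check: −3·50 + 4·39 = 6]
  11 = 1·6 + 5   → row E = row C − 1·row D = (5, 4, −5)   [check: 4·50 − 5·39 = 5]
  6 = 1·5 + 1   → row F = row D − 1·row E = (1, −7, 9)   [check: −7·50 + 9·39 = 1]
  5 = 5·1 + 0   → remainder 0, stop. gcd = 1 (last nonzero row F).
The gcd is 1, so 39 is invertible mod 50. The last nonzero row gives −7·50 + 9·39 = 1, so t = 9. So 39^(−1) ≡ 9 (mod 50). Verify: 39 · 9 = 351 ≡ 1 (mod 50). ✓

Final answer: 39^(−1) ≡ 9 (mod 50)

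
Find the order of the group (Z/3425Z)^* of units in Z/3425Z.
(Z/3425Z)^* consists of the classes a with gcd(a, 3425) = 1, so its order is φ(3425). φ is multiplicative, with φ(p^e) = p^e − p^(e−1). Factorise 3425 = 5^2 · 137. Then
  φ(3425) = (5^2 − 5^1) · (137 − 1) = 20 · 136 = 2720.
Thus |(Z/3425Z)^*| = 2720.

Final answer: |(Z/3425Z)^*| = 2720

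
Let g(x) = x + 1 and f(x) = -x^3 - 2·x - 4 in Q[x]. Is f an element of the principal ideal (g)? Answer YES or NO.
NO

In Q[x] the ideal (g) consists of all multiples of g, so f ∈ (g) iff g | f, i.e. iff the remainder of f on division by g is 0. Divide f by g (g is monic, so eliminate the leading term of the running remainder at each step):
  leading term -x^3: subtract (-x^2)·g(x) = -x^3 - x^2, leaving x^2 - 2·x - 4
  leading term x^2: subtract (x)·g(x) = x^2 + x, leaving -3·x - 4
  leading term -3·x: subtract (-3)·g(x) = -3·x - 3, leaving -1
The remainder r(x) = -1 ≠ 0 (and deg r < deg g), so g ∤ f, i.e. f ∉ (g).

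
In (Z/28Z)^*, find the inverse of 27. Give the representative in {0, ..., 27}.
27^(−1) ≡ 27 (mod 28)

Apply the extended Euclidean algorithm to (28, 27), tracking rows (r, s, t) with s·28 + t·27 = r. Each division r_prev = q·r_cur + r_new produces the new row as (previous row) − q·(current row):
  row A: (28, 1, 0)   [1·28 + 0·27 = 28]
  row B: (27, 0, 1)   [0·28 + 1·27 = 27]
  28 = 1·27 + 1   → row C = row A − 1·row B = (1, 1, −1)   [check: 1·28 − 1·27 = 1]
  27 = 27·1 + 0   → remainder 0, stop. gcd = 1 (last nonzero row C).
The gcd is 1, so 27 is invertible mod 28. The last nonzero row gives 1·28 − 1·27 = 1, so t = −1. So 27^(−1) ≡ −1 ≡ 27 (mod 28). Verify: 27 · 27 = 729 ≡ 1 (mod 28). ✓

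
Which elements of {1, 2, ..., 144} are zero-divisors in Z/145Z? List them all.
nonzero zero-divisors of Z/145Z = {5, 10, 15, 20, 25, 29, 30, 35, 40, 45, 50, 55, 58, 60, 65, 70, 75, 80, 85, 87, 90, 95, 100, 105, 110, 115, 116, 120, 125, 130, 135, 140}

An element a ∈ Z/145Z (with a ≠ 0) is a zero-divisor iff gcd(a, 145) > 1 (because a is a unit precisely when gcd(a, n) = 1, and in Z/nZ every nonzero, non-unit element is a zero-divisor). Scan a = 1, ..., 144 and keep those with gcd(a, 145) > 1:
  gcd(5, 145) = 5, gcd(10, 145) = 5, gcd(15, 145) = 5, gcd(20, 145) = 5, gcd(25, 145) = 5, gcd(29, 145) = 29, gcd(30, 145) = 5, gcd(35, 145) = 5, gcd(40, 145) = 5, gcd(45, 145) = 5, gcd(50, 145) = 5, gcd(55, 145) = 5, gcd(58, 145) = 29, gcd(60, 145) = 5, gcd(65, 145) = 5, gcd(70, 145) = 5, gcd(75, 145) = 5, gcd(80, 145) = 5, gcd(85, 145) = 5, gcd(87, 145) = 29, gcd(90, 145) = 5, gcd(95, 145) = 5, gcd(100, 145) = 5, gcd(105, 145) = 5, gcd(110, 145) = 5, gcd(115, 145) = 5, gcd(116, 145) = 29, gcd(120, 145) = 5, gcd(125, 145) = 5, gcd(130, 145) = 5, gcd(135, 145) = 5, gcd(140, 145) = 5.
All other a ∈ {1, ..., 144} have gcd(a, 145) = 1 and are units. So the nonzero zero-divisors are exactly the 32 values of a appearing in this scan.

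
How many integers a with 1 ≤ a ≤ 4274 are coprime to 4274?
The number of a ∈ {1, ..., 4274} with gcd(a, 4274) = 1 is by definition Euler's totient φ(4274). φ is multiplicative, with φ(p^e) = p^e − p^(e−1). Factorise 4274 = 2 · 2137. Then
  φ(4274) = (2 − 1) · (2137 − 1) = 1 · 2136 = 2136.
So there are 2136 such integers.

Final answer: 2136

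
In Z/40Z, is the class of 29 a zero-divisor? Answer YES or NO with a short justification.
gcd(29, 40) = 1, so 29 is a unit in Z/40Z (it has a multiplicative inverse). A unit cannot be a zero-divisor: if 29·b ≡ 0 then multiplying both sides by 29^(−1) gives b ≡ 0. So 29 is not a zero-divisor.

Final answer: NO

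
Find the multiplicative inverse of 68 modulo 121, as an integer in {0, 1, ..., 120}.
Apply the extended Euclidean algorithm to (121, 68), tracking rows (r, s, t) with s·121 + t·68 = r. Each division r_prev = q·r_cur + r_new produces the new row as (previous row) − q·(current row):
  row A: (121, 1, 0)   [1·121 + 0·68 = 121]
  row B: (68, 0, 1)   [0·121 + 1·68 = 68]
  121 = 1·68 + 53   → row C = row A − 1·row B = (53, 1, −1)   [check: 1·121 − 1·68 = 53]
  68 = 1·53 + 15   → row D = row B − 1·row C = (15, −1, 2)   [check: −1·121 + 2·68 = 15]
  53 = 3·15 + 8   → row E = row C − 3·row D = (8, 4, −7)   [check: 4·121 − 7·68 = 8]
  15 = 1·8 + 7   → row F = row D − 1·row E = (7, −5, 9)   [check: −5·121 + 9·68 = 7]
  8 = 1·7 + 1   → row G = row E − 1·row F = (1, 9, −16)   [check: 9·121 − 16·68 = 1]
  7 = 7·1 + 0   → remainder 0, stop. gcd = 1 (last nonzero row G).
The gcd is 1, so 68 is invertible mod 121. The last nonzero row gives 9·121 − 16·68 = 1, so t = −16. So 68^(−1) ≡ −16 ≡ 105 (mod 121). Verify: 68 · 105 = 7140 ≡ 1 (mod 121). ✓

Final answer: 68^(−1) ≡ 105 (mod 121)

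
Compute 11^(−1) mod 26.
Apply the extended Euclidean algorithm to (26, 11), tracking rows (r, s, t) with s·26 + t·11 = r. Each division r_prev = q·r_cur + r_new produces the new row as (previous row) − q·(current row):
  row A: (26, 1, 0)   [1·26 + 0·11 = 26]
  row B: (11, 0, 1)   [0·26 + 1·11 = 11]
  26 = 2·11 + 4   → row C = row A − 2·row B = (4, 1, −2)   [check: 1·26 − 2·11 = 4]
  11 = 2·4 + 3   → row D = row B − 2·row C = (3, −2, 5)   [check: −2·26 + 5·11 = 3]
  4 = 1·3 + 1   → row E = row C − 1·row D = (1, 3, −7)   [check: 3·26 − 7·11 = 1]
  3 = 3·1 + 0   → remainder 0, stop. gcd = 1 (last nonzero row E).
The gcd is 1, so 11 is invertible mod 26. The last nonzero row gives 3·26 − 7·11 = 1, so t = −7. So 11^(−1) ≡ −7 ≡ 19 (mod 26). Verify: 11 · 19 = 209 ≡ 1 (mod 26). ✓

Final answer: 11^(−1) ≡ 19 (mod 26)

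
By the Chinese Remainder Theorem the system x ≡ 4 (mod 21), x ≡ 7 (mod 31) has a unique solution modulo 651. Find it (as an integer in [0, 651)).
x ≡ 193 (mod 651); the representative in [0, 651) is 193

The moduli 21, 31 are pairwise coprime, so by the CRT there is a unique solution mod 21·31 = 651.
Solve by successive substitution. Start with x ≡ 4 (mod 21).
  Combine with x ≡ 7 (mod 31): write x = 4 + 21·t and require 4 + 21·t ≡ 7 (mod 31), i.e. 21·t ≡ 7 − 4 ≡ 3 (mod 31). Since 21^(−1) ≡ 3 (mod 31), t ≡ 3·3 ≡ 9 (mod 31). So x ≡ 4 + 21·9 = 193 (mod 651).
Unique solution in [0, 651): x = 193.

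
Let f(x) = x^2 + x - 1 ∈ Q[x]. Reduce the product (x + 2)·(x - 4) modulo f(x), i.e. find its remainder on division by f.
a · b ≡ -3·x - 7 (mod f(x))

First multiply in Q[x] without reducing: a · b = x^2 - 2·x - 8. Now divide by f(x) = x^2 + x - 1, eliminating the leading term at each step:
  leading term x^2: subtract (1)·f(x) = x^2 + x - 1, leaving -3·x - 7
The degree is now < 2, so this is the remainder. Hence a · b ≡ -3·x - 7 in Q[x]/(f).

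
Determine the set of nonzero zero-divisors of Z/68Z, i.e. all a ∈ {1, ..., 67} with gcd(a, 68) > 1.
An element a ∈ Z/68Z (with a ≠ 0) is a zero-divisor iff gcd(a, 68) > 1 (because a is a unit precisely when gcd(a, n) = 1, and in Z/nZ every nonzero, non-unit element is a zero-divisor). Scan a = 1, ..., 67 and keep those with gcd(a, 68) > 1:
  gcd(2, 68) = 2, gcd(4, 68) = 4, gcd(6, 68) = 2, gcd(8, 68) = 4, gcd(10, 68) = 2, gcd(12, 68) = 4, gcd(14, 68) = 2, gcd(16, 68) = 4, gcd(17, 68) = 17, gcd(18, 68) = 2, gcd(20, 68) = 4, gcd(22, 68) = 2, gcd(24, 68) = 4, gcd(26, 68) = 2, gcd(28, 68) = 4, gcd(30, 68) = 2, gcd(32, 68) = 4, gcd(34, 68) = 34, gcd(36, 68) = 4, gcd(38, 68) = 2, gcd(40, 68) = 4, gcd(42, 68) = 2, gcd(44, 68) = 4, gcd(46, 68) = 2, gcd(48, 68) = 4, gcd(50, 68) = 2, gcd(51, 68) = 17, gcd(52, 68) = 4, gcd(54, 68) = 2, gcd(56, 68) = 4, gcd(58, 68) = 2, gcd(60, 68) = 4, gcd(62, 68) = 2, gcd(64, 68) = 4, gcd(66, 68) = 2.
All other a ∈ {1, ..., 67} have gcd(a, 68) = 1 and are units. So the nonzero zero-divisors are exactly the 35 values of a appearing in this scan.

Final answer: nonzero zero-divisors of Z/68Z = {2, 4, 6, 8, 10, 12, 14, 16, 17, 18, 20, 22, 24, 26, 28, 30, 32, 34, 36, 38, 40, 42, 44, 46, 48, 50, 51, 52, 54, 56, 58, 60, 62, 64, 66}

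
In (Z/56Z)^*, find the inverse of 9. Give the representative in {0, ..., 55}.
9^(−1) ≡ 25 (mod 56)

Apply the extended Euclidean algorithm to (56, 9), tracking rows (r, s, t) with s·56 + t·9 = r. Each division r_prev = q·r_cur + r_new produces the new row as (previous row) − q·(current row):
  row A: (56, 1, 0)   [1·56 + 0·9 = 56]
  row B: (9, 0, 1)   [0·56 + 1·9 = 9]
  56 = 6·9 + 2   → row C = row A − 6·row B = (2, 1, −6)   [check: 1·56 − 6·9 = 2]
  9 = 4·2 + 1   → row D = row B − 4·row C = (1, −4, 25)   [check: −4·56 + 25·9 = 1]
  2 = 2·1 + 0   → remainder 0, stop. gcd = 1 (last nonzero row D).
The gcd is 1, so 9 is invertible mod 56. The last nonzero row gives −4·56 + 25·9 = 1, so t = 25. So 9^(−1) ≡ 25 (mod 56). Verify: 9 · 25 = 225 ≡ 1 (mod 56). ✓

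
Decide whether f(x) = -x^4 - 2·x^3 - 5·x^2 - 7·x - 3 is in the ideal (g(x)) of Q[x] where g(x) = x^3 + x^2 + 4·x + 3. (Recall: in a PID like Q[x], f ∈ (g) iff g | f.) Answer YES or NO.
In Q[x] the ideal (g) consists of all multiples of g, so f ∈ (g) iff g | f, i.e. iff the remainder of f on division by g is 0. Divide f by g (g is monic, so eliminate the leading term of the running remainder at each step):
  leading term -x^4: subtract (-x)·g(x) = -x^4 - x^3 - 4·x^2 - 3·x, leaving -x^3 - x^2 - 4·x - 3
  leading term -x^3: subtract (-1)·g(x) = -x^3 - x^2 - 4·x - 3, leaving 0
The remainder is 0, so f(x) = g(x) · h(x) with h(x) = -x - 1. Hence g | f, i.e. f ∈ (g).

Final answer: YES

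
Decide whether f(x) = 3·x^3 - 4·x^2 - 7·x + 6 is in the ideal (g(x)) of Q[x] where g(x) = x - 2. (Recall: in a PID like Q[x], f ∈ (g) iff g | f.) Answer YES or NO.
In Q[x] the ideal (g) consists of all multiples of g, so f ∈ (g) iff g | f, i.e. iff the remainder of f on division by g is 0. Divide f by g (g is monic, so eliminate the leading term of the running remainder at each step):
  leading term 3·x^3: subtract (3·x^2)·g(x) = 3·x^3 - 6·x^2, leaving 2·x^2 - 7·x + 6
  leading term 2·x^2: subtract (2·x)·g(x) = 2·x^2 - 4·x, leaving 6 - 3·x
  leading term -3·x: subtract (-3)·g(x) = 6 - 3·x, leaving 0
The remainder is 0, so f(x) = g(x) · h(x) with h(x) = 3·x^2 + 2·x - 3. Hence g | f, i.e. f ∈ (g).

Final answer: YES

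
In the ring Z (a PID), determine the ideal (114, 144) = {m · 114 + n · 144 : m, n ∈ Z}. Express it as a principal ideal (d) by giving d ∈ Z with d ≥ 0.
In the PID Z, (a, b) is generated by gcd(a, b). Compute gcd(144, 114) with the extended Euclidean algorithm, tracking rows (r, s, t) with s·144 + t·114 = r:
  row A: (144, 1, 0)   [1·144 + 0·114 = 144]
  row B: (114, 0, 1)   [0·144 + 1·114 = 114]
  144 = 1·114 + 30   → row C = row A − 1·row B = (30, 1, −1)   [check: 1·144 − 1·114 = 30]
  114 = 3·30 + 24   → row D = row B − 3·row C = (24, −3, 4)   [check: −3·144 + 4·114 = 24]
  30 = 1·24 + 6   → row E = row C − 1·row D = (6, 4, −5)   [check: 4·144 − 5·114 = 6]
  24 = 4·6 + 0   → remainder 0, stop. gcd = 6 (last nonzero row E).
So gcd(114, 144) = 6, with Bézout identity 4·144 − 5·114 = 6. Containment (⊇): the Bézout identity exhibits 6 as an element of (114, 144), giving (6) ⊆ (114, 144). Containment (⊆): since 6 | 114 and 6 | 144 (114 = 6·19, 144 = 6·24), every Z-linear combination of 114 and 144 is divisible by 6, so (114, 144) ⊆ (6). Therefore (114, 144) = (6), d = 6.

Final answer: (114, 144) = (6); d = 6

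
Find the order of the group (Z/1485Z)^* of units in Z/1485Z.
(Z/1485Z)^* consists of the classes a with gcd(a, 1485) = 1, so its order is φ(1485). φ is multiplicative, with φ(p^e) = p^e − p^(e−1). Factorise 1485 = 3^3 · 5 · 11. Then
  φ(1485) = (3^3 − 3^2) · (5 − 1) · (11 − 1) = 18 · 4 · 10 = 720.
Thus |(Z/1485Z)^*| = 720.

Final answer: |(Z/1485Z)^*| = 720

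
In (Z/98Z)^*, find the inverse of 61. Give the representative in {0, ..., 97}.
61^(−1) ≡ 45 (mod 98)

Apply the extended Euclidean algorithm to (98, 61), tracking rows (r, s, t) with s·98 + t·61 = r. Each division r_prev = q·r_cur + r_new produces the new row as (previous row) − q·(current row):
  row A: (98, 1, 0)   [1·98 + 0·61 = 98]
  row B: (61, 0, 1)   [0·98 + 1·61 = 61]
  98 = 1·61 + 37   → row C = row A − 1·row B = (37, 1, −1)   [check: 1·98 − 1·61 = 37]
  61 = 1·37 + 24   → row D = row B − 1·row C = (24, −1, 2)   [check: −1·98 + 2·61 = 24]
  37 = 1·24 + 13   → row E = row C − 1·row D = (13, 2, −3)   [check: 2·98 − 3·61 = 13]
  24 = 1·13 + 11   → row F = row D − 1·row E = (11, −3, 5)   [check: −3·98 + 5·61 = 11]
  13 = 1·11 + 2   → row G = row E − 1·row F = (2, 5, −8)   [check: 5·98 − 8·61 = 2]
  11 = 5·2 + 1   → row H = row F − 5·row G = (1, −28, 45)   [check: −28·98 + 45·61 = 1]
  2 = 2·1 + 0   → remainder 0, stop. gcd = 1 (last nonzero row H).
The gcd is 1, so 61 is invertible mod 98. The last nonzero row gives −28·98 + 45·61 = 1, so t = 45. So 61^(−1) ≡ 45 (mod 98). Verify: 61 · 45 = 2745 ≡ 1 (mod 98). ✓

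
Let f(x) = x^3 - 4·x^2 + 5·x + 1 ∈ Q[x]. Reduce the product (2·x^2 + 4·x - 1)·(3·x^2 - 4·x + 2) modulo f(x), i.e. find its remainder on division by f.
a · b ≡ 67·x^2 - 134·x - 30 (mod f(x))

First multiply in Q[x] without reducing: a · b = 6·x^4 + 4·x^3 - 15·x^2 + 12·x - 2. Now divide by f(x) = x^3 - 4·x^2 + 5·x + 1, eliminating the leading term at each step:
  leading term 6·x^4: subtract (6·x)·f(x) = 6·x^4 - 24·x^3 + 30·x^2 + 6·x, leaving 28·x^3 - 45·x^2 + 6·x - 2
  leading term 28·x^3: subtract (28)·f(x) = 28·x^3 - 112·x^2 + 140·x + 28, leaving 67·x^2 - 134·x - 30
The degree is now < 3, so this is the remainder. Hence a · b ≡ 67·x^2 - 134·x - 30 in Q[x]/(f).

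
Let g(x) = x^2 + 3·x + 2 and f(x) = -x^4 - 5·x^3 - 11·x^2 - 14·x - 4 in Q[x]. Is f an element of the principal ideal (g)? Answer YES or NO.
In Q[x] the ideal (g) consists of all multiples of g, so f ∈ (g) iff g | f, i.e. iff the remainder of f on division by g is 0. Divide f by g (g is monic, so eliminate the leading term of the running remainder at each step):
  leading term -x^4: subtract (-x^2)·g(x) = -x^4 - 3·x^3 - 2·x^2, leaving -2·x^3 - 9·x^2 - 14·x - 4
  leading term -2·x^3: subtract (-2·x)·g(x) = -2·x^3 - 6·x^2 - 4·x, leaving -3·x^2 - 10·x - 4
  leading term -3·x^2: subtract (-3)·g(x) = -3·x^2 - 9·x - 6, leaving 2 - x
The remainder r(x) = 2 - x ≠ 0 (and deg r < deg g), so g ∤ f, i.e. f ∉ (g).

Final answer: NO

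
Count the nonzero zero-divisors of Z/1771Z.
In Z/1771Z each nonzero element is either a unit (gcd with 1771 is 1) or a zero-divisor (gcd > 1). The number of units is φ(1771): factorise 1771 = 7 · 11 · 23, so φ(1771) = (7 − 1) · (11 − 1) · (23 − 1) = 6 · 10 · 22 = 1320. The nonzero elements number 1771 − 1 = 1770. Hence the nonzero zero-divisors number 1770 − 1320 = 450.

Final answer: Z/1771Z has 450 nonzero zero-divisors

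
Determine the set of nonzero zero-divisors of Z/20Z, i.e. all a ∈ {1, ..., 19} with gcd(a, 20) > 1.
An element a ∈ Z/20Z (with a ≠ 0) is a zero-divisor iff gcd(a, 20) > 1 (because a is a unit precisely when gcd(a, n) = 1, and in Z/nZ every nonzero, non-unit element is a zero-divisor). Scan a = 1, ..., 19 and keep those with gcd(a, 20) > 1:
  gcd(2, 20) = 2, gcd(4, 20) = 4, gcd(5, 20) = 5, gcd(6, 20) = 2, gcd(8, 20) = 4, gcd(10, 20) = 10, gcd(12, 20) = 4, gcd(14, 20) = 2, gcd(15, 20) = 5, gcd(16, 20) = 4, gcd(18, 20) = 2.
All other a ∈ {1, ..., 19} have gcd(a, 20) = 1 and are units. So the nonzero zero-divisors are exactly the 11 values of a appearing in this scan.

Final answer: nonzero zero-divisors of Z/20Z = {2, 4, 5, 6, 8, 10, 12, 14, 15, 16, 18}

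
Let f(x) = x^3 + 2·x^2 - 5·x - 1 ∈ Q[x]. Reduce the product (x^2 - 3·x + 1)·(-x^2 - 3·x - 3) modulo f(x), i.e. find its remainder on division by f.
First multiply in Q[x] without reducing: a · b = -x^4 + 5·x^2 + 6·x - 3. Now divide by f(x) = x^3 + 2·x^2 - 5·x - 1, eliminating the leading term at each step:
  leading term -x^4: subtract (-x)·f(x) = -x^4 - 2·x^3 + 5·x^2 + x, leaving 2·x^3 + 5·x - 3
  leading term 2·x^3: subtract (2)·f(x) = 2·x^3 + 4·x^2 - 10·x - 2, leaving -4·x^2 + 15·x - 1
The degree is now < 3, so this is the remainder. Hence a · b ≡ -4·x^2 + 15·x - 1 in Q[x]/(f).

Final answer: a · b ≡ -4·x^2 + 15·x - 1 (mod f(x))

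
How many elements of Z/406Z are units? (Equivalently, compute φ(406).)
An element a ∈ Z/406Z is a unit iff gcd(a, 406) = 1, so the number of units is φ(406). φ is multiplicative, with φ(p^e) = p^e − p^(e−1). Factorise 406 = 2 · 7 · 29. Then
  φ(406) = (2 − 1) · (7 − 1) · (29 − 1) = 1 · 6 · 28 = 168.

Final answer: Z/406Z has φ(406) = 168 units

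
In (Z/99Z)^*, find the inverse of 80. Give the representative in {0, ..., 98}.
Apply the extended Euclidean algorithm to (99, 80), tracking rows (r, s, t) with s·99 + t·80 = r. Each division r_prev = q·r_cur + r_new produces the new row as (previous row) − q·(current row):
  row A: (99, 1, 0)   [1·99 + 0·80 = 99]
  row B: (80, 0, 1)   [0·99 + 1·80 = 80]
  99 = 1·80 + 19   → row C = row A − 1·row B = (19, 1, −1)   [check: 1·99 − 1·80 = 19]
  80 = 4·19 + 4   → row D = row B − 4·row C = (4, −4, 5)   [check: −4·99 + 5·80 = 4]
  19 = 4·4 + 3   → row E = row C − 4·row D = (3, 17, −21)   [check: 17·99 − 21·80 = 3]
  4 = 1·3 + 1   → row F = row D − 1·row E = (1, −21, 26)   [check: −21·99 + 26·80 = 1]
  3 = 3·1 + 0   → remainder 0, stop. gcd = 1 (last nonzero row F).
The gcd is 1, so 80 is invertible mod 99. The last nonzero row gives −21·99 + 26·80 = 1, so t = 26. So 80^(−1) ≡ 26 (mod 99). Verify: 80 · 26 = 2080 ≡ 1 (mod 99). ✓

Final answer: 80^(−1) ≡ 26 (mod 99)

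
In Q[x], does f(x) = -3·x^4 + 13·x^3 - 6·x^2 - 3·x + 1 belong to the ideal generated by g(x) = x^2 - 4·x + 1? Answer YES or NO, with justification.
YES

In Q[x] the ideal (g) consists of all multiples of g, so f ∈ (g) iff g | f, i.e. iff the remainder of f on division by g is 0. Divide f by g (g is monic, so eliminate the leading term of the running remainder at each step):
  leading term -3·x^4: subtract (-3·x^2)·g(x) = -3·x^4 + 12·x^3 - 3·x^2, leaving x^3 - 3·x^2 - 3·x + 1
  leading term x^3: subtract (x)·g(x) = x^3 - 4·x^2 + x, leaving x^2 - 4·x + 1
  leading term x^2: subtract (1)·g(x) = x^2 - 4·x + 1, leaving 0
The remainder is 0, so f(x) = g(x) · h(x) with h(x) = -3·x^2 + x + 1. Hence g | f, i.e. f ∈ (g).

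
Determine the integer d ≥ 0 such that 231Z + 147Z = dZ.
In the PID Z, (a, b) is generated by gcd(a, b). Compute gcd(231, 147) with the extended Euclidean algorithm, tracking rows (r, s, t) with s·231 + t·147 = r:
  row A: (231, 1, 0)   [1·231 + 0·147 = 231]
  row B: (147, 0, 1)   [0·231 + 1·147 = 147]
  231 = 1·147 + 84   → row C = row A − 1·row B = (84, 1, −1)   [check: 1·231 − 1·147 = 84]
  147 = 1·84 + 63   → row D = row B − 1·row C = (63, −1, 2)   [check: −1·231 + 2·147 = 63]
  84 = 1·63 + 21   → row E = row C − 1·row D = (21, 2, −3)   [check: 2·231 − 3·147 = 21]
  63 = 3·21 + 0   → remainder 0, stop. gcd = 21 (last nonzero row E).
So gcd(231, 147) = 21, with Bézout identity 2·231 − 3·147 = 21. Containment (⊇): the Bézout identity exhibits 21 as an element of (231, 147), giving (21) ⊆ (231, 147). Containment (⊆): since 21 | 231 and 21 | 147 (231 = 21·11, 147 = 21·7), every Z-linear combination of 231 and 147 is divisible by 21, so (231, 147) ⊆ (21). Therefore (231, 147) = (21), d = 21.

Final answer: (231, 147) = (21); d = 21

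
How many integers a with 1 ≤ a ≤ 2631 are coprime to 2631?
The number of a ∈ {1, ..., 2631} with gcd(a, 2631) = 1 is by definition Euler's totient φ(2631). φ is multiplicative, with φ(p^e) = p^e − p^(e−1). Factorise 2631 = 3 · 877. Then
  φ(2631) = (3 − 1) · (877 − 1) = 2 · 876 = 1752.
So there are 1752 such integers.

Final answer: 1752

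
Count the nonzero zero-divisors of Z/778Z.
Z/778Z has 389 nonzero zero-divisors

In Z/778Z each nonzero element is either a unit (gcd with 778 is 1) or a zero-divisor (gcd > 1). The number of units is φ(778): factorise 778 = 2 · 389, so φ(778) = (2 − 1) · (389 − 1) = 1 · 388 = 388. The nonzero elements number 778 − 1 = 777. Hence the nonzero zero-divisors number 777 − 388 = 389.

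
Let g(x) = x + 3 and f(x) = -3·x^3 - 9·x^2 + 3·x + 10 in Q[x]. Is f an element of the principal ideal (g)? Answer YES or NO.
In Q[x] the ideal (g) consists of all multiples of g, so f ∈ (g) iff g | f, i.e. iff the remainder of f on division by g is 0. Divide f by g (g is monic, so eliminate the leading term of the running remainder at each step):
  leading term -3·x^3: subtract (-3·x^2)·g(x) = -3·x^3 - 9·x^2, leaving 3·x + 10
  leading term 3·x: subtract (3)·g(x) = 3·x + 9, leaving 1
The remainder r(x) = 1 ≠ 0 (and deg r < deg g), so g ∤ f, i.e. f ∉ (g).

Final answer: NO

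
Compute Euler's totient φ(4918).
φ is multiplicative, with φ(p^e) = p^e − p^(e−1). Factorise 4918 = 2 · 2459. Then
  φ(4918) = (2 − 1) · (2459 − 1) = 1 · 2458 = 2458.

Final answer: φ(4918) = 2458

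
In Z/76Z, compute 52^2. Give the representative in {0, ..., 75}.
Use repeated squaring. Binary(2) = 10. Walk through the bits of the exponent 2 left-to-right: at each bit after the leading one, square the running value, then multiply by 52 if the bit is 1 (always reducing mod 76):
  bit 1 = 1 (leading): start with 52.
  bit 2 = 0: square 52^2 = 2704 ≡ 44 (mod 76).
Final value: 52^2 ≡ 44 (mod 76).

Final answer: 44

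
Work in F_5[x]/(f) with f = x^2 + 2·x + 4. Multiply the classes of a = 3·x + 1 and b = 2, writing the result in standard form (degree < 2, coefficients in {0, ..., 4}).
Multiply as integer polynomials: a · b = 6·x + 2. Reducing coefficients mod 5: a · b ≡ x + 2. This already has degree < 2, so no reduction by f is needed. Hence a · b ≡ x + 2 in F_5[x]/(f).

Final answer: a · b ≡ x + 2 (mod f(x))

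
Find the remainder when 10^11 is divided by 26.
Use repeated squaring. Binary(11) = 1011. Walk through the bits of the exponent 11 left-to-right: at each bit after the leading one, square the running value, then multiply by 10 if the bit is 1 (always reducing mod 26):
  bit 1 = 1 (leading): start with 10.
  bit 2 = 0: square 10^2 = 100 ≡ 22 (mod 26).
  bit 3 = 1: square 22^2 = 484 ≡ 16; bit is 1, so multiply 16·10 = 160 ≡ 4 (mod 26).
  bit 4 = 1: square 4^2 = 16; bit is 1, so multiply 16·10 = 160 ≡ 4 (mod 26).
Final value: 10^11 ≡ 4 (mod 26).

Final answer: 4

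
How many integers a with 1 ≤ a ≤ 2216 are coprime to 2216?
1104

The number of a ∈ {1, ..., 2216} with gcd(a, 2216) = 1 is by definition Euler's totient φ(2216). φ is multiplicative, with φ(p^e) = p^e − p^(e−1). Factorise 2216 = 2^3 · 277. Then
  φ(2216) = (2^3 − 2^2) · (277 − 1) = 4 · 276 = 1104.
So there are 1104 such integers.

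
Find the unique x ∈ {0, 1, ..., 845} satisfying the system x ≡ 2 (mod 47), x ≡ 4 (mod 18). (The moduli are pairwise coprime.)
x ≡ 472 (mod 846); the representative in [0, 846) is 472

The moduli 47, 18 are pairwise coprime, so by the CRT there is a unique solution mod 47·18 = 846.
Solve by successive substitution. Start with x ≡ 2 (mod 47).
  Combine with x ≡ 4 (mod 18): write x = 2 + 47·t and require 2 + 47·t ≡ 4 (mod 18), i.e. 47·t ≡ 4 − 2 ≡ 2 (mod 18). Since 47^(−1) ≡ 5 (mod 18) (47 ≡ 11 (mod 18)), t ≡ 5·2 ≡ 10 (mod 18). So x ≡ 2 + 47·10 = 472 (mod 846).
Unique solution in [0, 846): x = 472.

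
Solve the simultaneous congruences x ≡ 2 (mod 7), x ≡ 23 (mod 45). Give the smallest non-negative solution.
x ≡ 23 (mod 315); the representative in [0, 315) is 23

The moduli 7, 45 are pairwise coprime, so by the CRT there is a unique solution mod 7·45 = 315.
Solve by successive substitution. Start with x ≡ 2 (mod 7).
  Combine with x ≡ 23 (mod 45): write x = 2 + 7·t and require 2 + 7·t ≡ 23 (mod 45), i.e. 7·t ≡ 23 − 2 ≡ 21 (mod 45). Since 7^(−1) ≡ 13 (mod 45), t ≡ 13·21 ≡ 3 (mod 45). So x ≡ 2 + 7·3 = 23 (mod 315).
Unique solution in [0, 315): x = 23.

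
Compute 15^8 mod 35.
15

Use repeated squaring. Binary(8) = 1000. Walk through the bits of the exponent 8 left-to-right: at each bit after the leading one, square the running value, then multiply by 15 if the bit is 1 (always reducing mod 35):
  bit 1 = 1 (leading): start with 15.
  bit 2 = 0: square 15^2 = 225 ≡ 15 (mod 35).
  bit 3 = 0: square 15^2 = 225 ≡ 15 (mod 35).
  bit 4 = 0: square 15^2 = 225 ≡ 15 (mod 35).
Final value: 15^8 ≡ 15 (mod 35).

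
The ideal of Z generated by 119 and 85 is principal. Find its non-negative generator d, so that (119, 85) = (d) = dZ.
In the PID Z, (a, b) is generated by gcd(a, b). Compute gcd(119, 85) with the extended Euclidean algorithm, tracking rows (r, s, t) with s·119 + t·85 = r:
  row A: (119, 1, 0)   [1·119 + 0·85 = 119]
  row B: (85, 0, 1)   [0·119 + 1·85 = 85]
  119 = 1·85 + 34   → row C = row A − 1·row B = (34, 1, −1)   [check: 1·119 − 1·85 = 34]
  85 = 2·34 + 17   → row D = row B − 2·row C = (17, −2, 3)   [check: −2·119 + 3·85 = 17]
  34 = 2·17 + 0   → remainder 0, stop. gcd = 17 (last nonzero row D).
So gcd(119, 85) = 17, with Bézout identity −2·119 + 3·85 = 17. Containment (⊇): the Bézout identity exhibits 17 as an element of (119, 85), giving (17) ⊆ (119, 85). Containment (⊆): since 17 | 119 and 17 | 85 (119 = 17·7, 85 = 17·5), every Z-linear combination of 119 and 85 is divisible by 17, so (119, 85) ⊆ (17). Therefore (119, 85) = (17), d = 17.

Final answer: (119, 85) = (17); d = 17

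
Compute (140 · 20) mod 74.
Reduce the factors first: 140 ≡ 66 (mod 74), so 140 · 20 ≡ 66 · 20 (mod 74). 66 · 20 = 1320. Dividing by 74: 1320 = 17·74 + 62. So (140 · 20) mod 74 = 62.

Final answer: 62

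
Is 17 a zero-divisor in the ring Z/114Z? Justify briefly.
NO

gcd(17, 114) = 1, so 17 is a unit in Z/114Z (it has a multiplicative inverse). A unit cannot be a zero-divisor: if 17·b ≡ 0 then multiplying both sides by 17^(−1) gives b ≡ 0. So 17 is not a zero-divisor.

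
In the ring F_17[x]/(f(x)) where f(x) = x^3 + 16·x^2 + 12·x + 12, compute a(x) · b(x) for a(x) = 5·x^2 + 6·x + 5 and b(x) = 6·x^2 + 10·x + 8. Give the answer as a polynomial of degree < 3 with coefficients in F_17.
Multiply as integer polynomials: a · b = 30·x^4 + 86·x^3 + 130·x^2 + 98·x + 40. Reducing coefficients mod 17: a · b ≡ 13·x^4 + x^3 + 11·x^2 + 13·x + 6. Now divide by f(x) = x^3 + 16·x^2 + 12·x + 12 in F_17[x], eliminating the leading term at each step:
  leading term 13·x^4: subtract (13·x)·f(x) = 13·x^4 + 4·x^3 + 3·x^2 + 3·x, leaving 14·x^3 + 8·x^2 + 10·x + 6 (coefficients mod 17)
  leading term 14·x^3: subtract (14)·f(x) = 14·x^3 + 3·x^2 + 15·x + 15, leaving 5·x^2 + 12·x + 8 (coefficients mod 17)
The degree is now < 3, so this is the remainder. Hence a · b ≡ 5·x^2 + 12·x + 8 in F_17[x]/(f).

Final answer: a · b ≡ 5·x^2 + 12·x + 8 (mod f(x))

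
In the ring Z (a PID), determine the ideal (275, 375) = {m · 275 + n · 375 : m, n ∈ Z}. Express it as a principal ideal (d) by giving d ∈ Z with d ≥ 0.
(275, 375) = (25); d = 25

In the PID Z, (a, b) is generated by gcd(a, b). Compute gcd(375, 275) with the extended Euclidean algorithm, tracking rows (r, s, t) with s·375 + t·275 = r:
  row A: (375, 1, 0)   [1·375 + 0·275 = 375]
  row B: (275, 0, 1)   [0·375 + 1·275 = 275]
  375 = 1·275 + 100   → row C = row A − 1·row B = (100, 1, −1)   [check: 1·375 − 1·275 = 100]
  275 = 2·100 + 75   → row D = row B − 2·row C = (75, −2, 3)   [check: −2·375 + 3·275 = 75]
  100 = 1·75 + 25   → row E = row C − 1·row D = (25, 3, −4)   [check: 3·375 − 4·275 = 25]
  75 = 3·25 + 0   → remainder 0, stop. gcd = 25 (last nonzero row E).
So gcd(275, 375) = 25, with Bézout identity 3·375 − 4·275 = 25. Containment (⊇): the Bézout identity exhibits 25 as an element of (275, 375), giving (25) ⊆ (275, 375). Containment (⊆): since 25 | 275 and 25 | 375 (275 = 25·11, 375 = 25·15), every Z-linear combination of 275 and 375 is divisible by 25, so (275, 375) ⊆ (25). Therefore (275, 375) = (25), d = 25.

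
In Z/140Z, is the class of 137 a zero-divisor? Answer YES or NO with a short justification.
NO

gcd(137, 140) = 1, so 137 is a unit in Z/140Z (it has a multiplicative inverse). A unit cannot be a zero-divisor: if 137·b ≡ 0 then multiplying both sides by 137^(−1) gives b ≡ 0. So 137 is not a zero-divisor.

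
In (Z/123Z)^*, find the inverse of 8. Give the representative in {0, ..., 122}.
8^(−1) ≡ 77 (mod 123)

Apply the extended Euclidean algorithm to (123, 8), tracking rows (r, s, t) with s·123 + t·8 = r. Each division r_prev = q·r_cur + r_new produces the new row as (previous row) − q·(current row):
  row A: (123, 1, 0)   [1·123 + 0·8 = 123]
  row B: (8, 0, 1)   [0·123 + 1·8 = 8]
  123 = 15·8 + 3   → row C = row A − 15·row B = (3, 1, −15)   [check: 1·123 − 15·8 = 3]
  8 = 2·3 + 2   → row D = row B − 2·row C = (2, −2, 31)   [check: −2·123 + 31·8 = 2]
  3 = 1·2 + 1   → row E = row C − 1·row D = (1, 3, −46)   [check: 3·123 − 46·8 = 1]
  2 = 2·1 + 0   → remainder 0, stop. gcd = 1 (last nonzero row E).
The gcd is 1, so 8 is invertible mod 123. The last nonzero row gives 3·123 − 46·8 = 1, so t = −46. So 8^(−1) ≡ −46 ≡ 77 (mod 123). Verify: 8 · 77 = 616 ≡ 1 (mod 123). ✓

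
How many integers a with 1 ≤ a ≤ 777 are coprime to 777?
432

The number of a ∈ {1, ..., 777} with gcd(a, 777) = 1 is by definition Euler's totient φ(777). φ is multiplicative, with φ(p^e) = p^e − p^(e−1). Factorise 777 = 3 · 7 · 37. Then
  φ(777) = (3 − 1) · (7 − 1) · (37 − 1) = 2 · 6 · 36 = 432.
So there are 432 such integers.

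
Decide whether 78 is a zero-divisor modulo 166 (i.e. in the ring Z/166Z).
gcd(78, 166) = 2 > 1, so 78 is not a unit in Z/166Z. In Z/nZ every nonzero non-unit is a zero-divisor: explicitly, take b = 166/gcd = 83 ≠ 0 (mod 166); then 78·83 = 6474 = 39·166, i.e. 78·83 ≡ 0 (mod 166). So 78 is a zero-divisor.

Final answer: YES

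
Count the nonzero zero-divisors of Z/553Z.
In Z/553Z each nonzero element is either a unit (gcd with 553 is 1) or a zero-divisor (gcd > 1). The number of units is φ(553): factorise 553 = 7 · 79, so φ(553) = (7 − 1) · (79 − 1) = 6 · 78 = 468. The nonzero elements number 553 − 1 = 552. Hence the nonzero zero-divisors number 552 − 468 = 84.

Final answer: Z/553Z has 84 nonzero zero-divisors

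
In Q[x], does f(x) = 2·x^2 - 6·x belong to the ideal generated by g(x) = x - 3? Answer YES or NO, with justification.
YES

In Q[x] the ideal (g) consists of all multiples of g, so f ∈ (g) iff g | f, i.e. iff the remainder of f on division by g is 0. Divide f by g (g is monic, so eliminate the leading term of the running remainder at each step):
  leading term 2·x^2: subtract (2·x)·g(x) = 2·x^2 - 6·x, leaving 0
The remainder is 0, so f(x) = g(x) · h(x) with h(x) = 2·x. Hence g | f, i.e. f ∈ (g).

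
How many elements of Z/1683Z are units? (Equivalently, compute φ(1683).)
Z/1683Z has φ(1683) = 960 units

An element a ∈ Z/1683Z is a unit iff gcd(a, 1683) = 1, so the number of units is φ(1683). φ is multiplicative, with φ(p^e) = p^e − p^(e−1). Factorise 1683 = 3^2 · 11 · 17. Then
  φ(1683) = (3^2 − 3^1) · (11 − 1) · (17 − 1) = 6 · 10 · 16 = 960.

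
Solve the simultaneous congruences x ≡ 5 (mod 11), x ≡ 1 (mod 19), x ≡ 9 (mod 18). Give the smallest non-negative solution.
x ≡ 2205 (mod 3762); the representative in [0, 3762) is 2205

The moduli 11, 19, 18 are pairwise coprime, so by the CRT there is a unique solution mod 11·19·18 = 3762.
Solve by successive substitution. Start with x ≡ 5 (mod 11).
  Combine with x ≡ 1 (mod 19): write x = 5 + 11·t and require 5 + 11·t ≡ 1 (mod 19), i.e. 11·t ≡ 1 − 5 ≡ 15 (mod 19). Since 11^(−1) ≡ 7 (mod 19), t ≡ 7·15 ≡ 10 (mod 19). So x ≡ 5 + 11·10 = 115 (mod 209).
  Combine with x ≡ 9 (mod 18): write x = 115 + 209·t and require 115 + 209·t ≡ 9 (mod 18), i.e. 209·t ≡ 9 − 115 ≡ 2 (mod 18). Since 209^(−1) ≡ 5 (mod 18) (209 ≡ 11 (mod 18)), t ≡ 5·2 ≡ 10 (mod 18). So x ≡ 115 + 209·10 = 2205 (mod 3762).
Unique solution in [0, 3762): x = 2205.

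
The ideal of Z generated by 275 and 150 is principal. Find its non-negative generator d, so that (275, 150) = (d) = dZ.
(275, 150) = (25); d = 25

In the PID Z, (a, b) is generated by gcd(a, b). Compute gcd(275, 150) with the extended Euclidean algorithm, tracking rows (r, s, t) with s·275 + t·150 = r:
  row A: (275, 1, 0)   [1·275 + 0·150 = 275]
  row B: (150, 0, 1)   [0·275 + 1·150 = 150]
  275 = 1·150 + 125   → row C = row A − 1·row B = (125, 1, −1)   [check: 1·275 − 1·150 = 125]
  150 = 1·125 + 25   → row D = row B − 1·row C = (25, −1, 2)   [check: −1·275 + 2·150 = 25]
  125 = 5·25 + 0   → remainder 0, stop. gcd = 25 (last nonzero row D).
So gcd(275, 150) = 25, with Bézout identity −1·275 + 2·150 = 25. Containment (⊇): the Bézout identity exhibits 25 as an element of (275, 150), giving (25) ⊆ (275, 150). Containment (⊆): since 25 | 275 and 25 | 150 (275 = 25·11, 150 = 25·6), every Z-linear combination of 275 and 150 is divisible by 25, so (275, 150) ⊆ (25). Therefore (275, 150) = (25), d = 25.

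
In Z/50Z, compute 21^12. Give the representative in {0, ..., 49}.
Use repeated squaring. Binary(12) = 1100. Walk through the bits of the exponent 12 left-to-right: at each bit after the leading one, square the running value, then multiply by 21 if the bit is 1 (always reducing mod 50):
  bit 1 = 1 (leading): start with 21.
  bit 2 = 1: square 21^2 = 441 ≡ 41; bit is 1, so multiply 41·21 = 861 ≡ 11 (mod 50).
  bit 3 = 0: square 11^2 = 121 ≡ 21 (mod 50).
  bit 4 = 0: square 21^2 = 441 ≡ 41 (mod 50).
Final value: 21^12 ≡ 41 (mod 50).

Final answer: 41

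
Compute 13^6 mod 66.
Use repeated squaring. Binary(6) = 110. Walk through the bits of the exponent 6 left-to-right: at each bit after the leading one, square the running value, then multiply by 13 if the bit is 1 (always reducing mod 66):
  bit 1 = 1 (leading): start with 13.
  bit 2 = 1: square 13^2 = 169 ≡ 37; bit is 1, so multiply 37·13 = 481 ≡ 19 (mod 66).
  bit 3 = 0: square 19^2 = 361 ≡ 31 (mod 66).
Final value: 13^6 ≡ 31 (mod 66).

Final answer: 31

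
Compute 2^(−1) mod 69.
2^(−1) ≡ 35 (mod 69)

Apply the extended Euclidean algorithm to (69, 2), tracking rows (r, s, t) with s·69 + t·2 = r. Each division r_prev = q·r_cur + r_new produces the new row as (previous row) − q·(current row):
  row A: (69, 1, 0)   [1·69 + 0·2 = 69]
  row B: (2, 0, 1)   [0·69 + 1·2 = 2]
  69 = 34·2 + 1   → row C = row A − 34·row B = (1, 1, −34)   [check: 1·69 − 34·2 = 1]
  2 = 2·1 + 0   → remainder 0, stop. gcd = 1 (last nonzero row C).
The gcd is 1, so 2 is invertible mod 69. The last nonzero row gives 1·69 − 34·2 = 1, so t = −34. So 2^(−1) ≡ −34 ≡ 35 (mod 69). Verify: 2 · 35 = 70 ≡ 1 (mod 69). ✓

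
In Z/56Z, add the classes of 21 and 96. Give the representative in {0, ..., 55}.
5

Reduce the summands first: 96 ≡ 40 (mod 56), so 21 + 96 ≡ 21 + 40 (mod 56). 21 + 40 = 61; 61 = 1·56 + 5, so (21 + 96) mod 56 = 5.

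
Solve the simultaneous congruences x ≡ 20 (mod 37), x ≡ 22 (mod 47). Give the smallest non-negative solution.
x ≡ 1056 (mod 1739); the representative in [0, 1739) is 1056

The moduli 37, 47 are pairwise coprime, so by the CRT there is a unique solution mod 37·47 = 1739.
Solve by successive substitution. Start with x ≡ 20 (mod 37).
  Combine with x ≡ 22 (mod 47): write x = 20 + 37·t and require 20 + 37·t ≡ 22 (mod 47), i.e. 37·t ≡ 22 − 20 ≡ 2 (mod 47). Since 37^(−1) ≡ 14 (mod 47), t ≡ 14·2 ≡ 28 (mod 47). So x ≡ 20 + 37·28 = 1056 (mod 1739).
Unique solution in [0, 1739): x = 1056.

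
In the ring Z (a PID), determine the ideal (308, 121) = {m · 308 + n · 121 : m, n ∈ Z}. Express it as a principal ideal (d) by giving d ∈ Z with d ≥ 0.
In the PID Z, (a, b) is generated by gcd(a, b). Compute gcd(308, 121) with the extended Euclidean algorithm, tracking rows (r, s, t) with s·308 + t·121 = r:
  row A: (308, 1, 0)   [1·308 + 0·121 = 308]
  row B: (121, 0, 1)   [0·308 + 1·121 = 121]
  308 = 2·121 + 66   → row C = row A − 2·row B = (66, 1, −2)   [check: 1·308 − 2·121 = 66]
  121 = 1·66 + 55   → row D = row B − 1·row C = (55, −1, 3)   [check: −1·308 + 3·121 = 55]
  66 = 1·55 + 11   → row E = row C − 1·row D = (11, 2, −5)   [check: 2·308 − 5·121 = 11]
  55 = 5·11 + 0   → remainder 0, stop. gcd = 11 (last nonzero row E).
So gcd(308, 121) = 11, with Bézout identity 2·308 − 5·121 = 11. Containment (⊇): the Bézout identity exhibits 11 as an element of (308, 121), giving (11) ⊆ (308, 121). Containment (⊆): since 11 | 308 and 11 | 121 (308 = 11·28, 121 = 11·11), every Z-linear combination of 308 and 121 is divisible by 11, so (308, 121) ⊆ (11). Therefore (308, 121) = (11), d = 11.

Final answer: (308, 121) = (11); d = 11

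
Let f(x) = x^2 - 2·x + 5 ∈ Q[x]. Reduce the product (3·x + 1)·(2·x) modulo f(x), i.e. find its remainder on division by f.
a · b ≡ 14·x - 30 (mod f(x))

First multiply in Q[x] without reducing: a · b = 6·x^2 + 2·x. Now divide by f(x) = x^2 - 2·x + 5, eliminating the leading term at each step:
  leading term 6·x^2: subtract (6)·f(x) = 6·x^2 - 12·x + 30, leaving 14·x - 30
The degree is now < 2, so this is the remainder. Hence a · b ≡ 14·x - 30 in Q[x]/(f).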